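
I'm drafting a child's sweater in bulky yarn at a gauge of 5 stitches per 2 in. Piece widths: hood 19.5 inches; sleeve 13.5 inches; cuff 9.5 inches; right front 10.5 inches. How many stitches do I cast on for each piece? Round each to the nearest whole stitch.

Rate = 5/2 = 2.5 sts per in.
hood: 19.5 × 2.5 = 48.75 → 49.
sleeve: 13.5 × 2.5 = 33.75 → 34.
cuff: 9.5 × 2.5 = 23.75 → 24.
right front: 10.5 × 2.5 = 26.25 → 26.

hood 49; sleeve 34; cuff 24; right front 26.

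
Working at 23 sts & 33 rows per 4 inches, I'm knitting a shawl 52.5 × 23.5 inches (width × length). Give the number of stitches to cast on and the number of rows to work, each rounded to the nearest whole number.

Cast on 302 stitches and work 194 rows.

Stitch gauge = 23/4 = 5.75 sts/in; 52.5 × 5.75 = 301.88 → 302 sts.
Row gauge = 33/4 = 8.25 rows/in; 23.5 × 8.25 = 193.88 → 194 rows.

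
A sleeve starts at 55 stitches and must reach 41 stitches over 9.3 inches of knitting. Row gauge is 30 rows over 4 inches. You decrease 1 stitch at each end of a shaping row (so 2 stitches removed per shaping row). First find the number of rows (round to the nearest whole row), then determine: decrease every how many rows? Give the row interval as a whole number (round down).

Decrease every 10th row.

Rows = 9.3 × 7.5 = 69.8 → 70 rows.
Stitches to remove: 14 → 7 shaping rows (at 2 st each).
70 / 7 = 10.00 → every 10 rows.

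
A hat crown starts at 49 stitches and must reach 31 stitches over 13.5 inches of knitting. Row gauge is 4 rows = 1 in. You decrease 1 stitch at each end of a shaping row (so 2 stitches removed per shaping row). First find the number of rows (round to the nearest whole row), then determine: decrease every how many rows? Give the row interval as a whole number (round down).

Rows = 13.5 × 4 = 54.0 → 54 rows.
Stitches to remove: 18 → 9 shaping rows (at 2 st each).
54 / 9 = 6.00 → every 6 rows.

Decrease every 6th row.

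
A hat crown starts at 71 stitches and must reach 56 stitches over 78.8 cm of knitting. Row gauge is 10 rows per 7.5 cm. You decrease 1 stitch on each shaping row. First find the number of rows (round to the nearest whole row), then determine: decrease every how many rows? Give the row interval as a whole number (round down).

Decrease every 7th row.

Rows = 78.8 × 1.333 = 105.1 → 105 rows.
Stitches to remove: 15 → 15 shaping rows (at 1 st each).
105 / 15 = 7.00 → every 7 rows.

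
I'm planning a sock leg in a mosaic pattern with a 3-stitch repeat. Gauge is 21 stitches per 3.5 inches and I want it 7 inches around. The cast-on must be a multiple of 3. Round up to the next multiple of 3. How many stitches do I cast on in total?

21 / 3.5 = 6 sts per inch.
7 × 6 = 42.00 sts.
Next multiple of 3: 42.

CO 42 sts.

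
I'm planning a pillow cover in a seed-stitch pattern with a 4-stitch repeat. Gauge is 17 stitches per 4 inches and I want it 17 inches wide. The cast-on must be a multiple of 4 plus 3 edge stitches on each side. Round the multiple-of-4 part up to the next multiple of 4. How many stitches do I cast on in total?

17 / 4 = 4.25 sts per inch.
17 × 4.25 = 72.25 sts.
Less 6 edge sts → 66.25 for the repeat.
Next multiple of 4: 68.
Add back 6 edge sts → 74.

Cast on 74 stitches.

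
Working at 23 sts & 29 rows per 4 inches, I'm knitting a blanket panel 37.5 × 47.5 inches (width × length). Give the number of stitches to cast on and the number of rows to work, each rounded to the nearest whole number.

Stitch gauge = 23/4 = 5.75 sts/in; 37.5 × 5.75 = 215.62 → 216 sts.
Row gauge = 29/4 = 7.25 rows/in; 47.5 × 7.25 = 344.38 → 344 rows.

Cast on 216 stitches and work 344 rows.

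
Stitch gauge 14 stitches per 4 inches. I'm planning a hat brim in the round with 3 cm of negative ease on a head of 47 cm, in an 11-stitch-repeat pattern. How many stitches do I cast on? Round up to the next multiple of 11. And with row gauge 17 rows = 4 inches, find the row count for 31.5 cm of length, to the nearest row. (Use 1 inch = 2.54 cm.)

Finished = 47 − 3 = 44 cm.
44 cm × 1/2.54 = 17.32 inches.
14/4 = 3.5 sts per in; 17.32 × 3.5 = 60.63 sts.
Next multiple of 11 → 66.
31.5 cm = 12.40 inches; × 4.25 = 52.71 → 53 rows.

Cast on 66 stitches; work 53 rows.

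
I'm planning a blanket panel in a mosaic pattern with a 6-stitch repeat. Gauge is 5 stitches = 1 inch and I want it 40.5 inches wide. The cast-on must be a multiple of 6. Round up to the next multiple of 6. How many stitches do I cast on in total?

204 stitches.

5 / 1 = 5 sts per inch.
40.5 × 5 = 202.50 sts.
Next multiple of 6: 204.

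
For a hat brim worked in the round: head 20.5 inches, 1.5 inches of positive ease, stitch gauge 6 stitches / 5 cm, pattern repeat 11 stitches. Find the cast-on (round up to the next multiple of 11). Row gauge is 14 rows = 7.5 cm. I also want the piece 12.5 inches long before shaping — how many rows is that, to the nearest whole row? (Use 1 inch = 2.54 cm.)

Cast on 77 stitches; work 59 rows.

Finished = 20.5 + 1.5 = 22 inches.
22 inches × 2.54 = 55.88 cm.
6/5 = 1.2 sts per cm; 55.88 × 1.2 = 67.06 sts.
Next multiple of 11 → 77.
12.5 inches = 31.75 cm; × 1.867 = 59.27 → 59 rows.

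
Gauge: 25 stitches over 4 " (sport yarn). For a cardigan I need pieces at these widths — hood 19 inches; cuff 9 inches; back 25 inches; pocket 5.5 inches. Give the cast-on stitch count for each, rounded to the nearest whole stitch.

Rate = 25/4 = 6.25 sts per in.
hood: 19 × 6.25 = 118.75 → 119.
cuff: 9 × 6.25 = 56.25 → 56.
back: 25 × 6.25 = 156.25 → 156.
pocket: 5.5 × 6.25 = 34.38 → 34.

hood 119; cuff 56; back 156; pocket 34.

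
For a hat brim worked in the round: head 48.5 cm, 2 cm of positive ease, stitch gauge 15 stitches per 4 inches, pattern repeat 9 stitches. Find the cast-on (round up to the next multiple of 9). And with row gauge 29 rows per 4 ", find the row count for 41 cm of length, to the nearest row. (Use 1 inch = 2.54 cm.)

Finished = 48.5 + 2 = 50.5 cm.
50.5 cm × 1/2.54 = 19.88 inches.
15/4 = 3.75 sts per in; 19.88 × 3.75 = 74.56 sts.
Next multiple of 9 → 81.
41 cm = 16.14 inches; × 7.25 = 117.03 → 117 rows.

Cast on 81 stitches; work 117 rows.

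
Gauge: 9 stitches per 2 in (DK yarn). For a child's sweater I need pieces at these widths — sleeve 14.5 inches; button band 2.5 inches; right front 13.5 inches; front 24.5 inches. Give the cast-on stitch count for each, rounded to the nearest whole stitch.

sleeve 65; button band 11; right front 61; front 110.

Rate = 9/2 = 4.5 sts per in.
sleeve: 14.5 × 4.5 = 65.25 → 65.
button band: 2.5 × 4.5 = 11.25 → 11.
right front: 13.5 × 4.5 = 60.75 → 61.
front: 24.5 × 4.5 = 110.25 → 110.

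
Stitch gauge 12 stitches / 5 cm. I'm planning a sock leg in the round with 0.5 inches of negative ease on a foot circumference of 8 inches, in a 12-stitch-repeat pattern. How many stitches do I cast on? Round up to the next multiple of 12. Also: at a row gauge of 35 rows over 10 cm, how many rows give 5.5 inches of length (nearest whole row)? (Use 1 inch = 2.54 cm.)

Cast on 48 stitches; work 49 rows.

Finished = 8 − 0.5 = 7.5 inches.
7.5 inches × 2.54 = 19.05 cm.
12/5 = 2.4 sts per cm; 19.05 × 2.4 = 45.72 sts.
Next multiple of 12 → 48.
5.5 inches = 13.97 cm; × 3.5 = 48.90 → 49 rows.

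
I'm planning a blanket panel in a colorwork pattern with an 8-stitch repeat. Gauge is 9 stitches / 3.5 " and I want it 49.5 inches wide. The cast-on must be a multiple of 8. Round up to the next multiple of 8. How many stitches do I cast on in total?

CO 128 sts.

9 / 3.5 = 2.571 sts per inch.
49.5 × 2.571 = 127.29 sts.
Next multiple of 8: 128.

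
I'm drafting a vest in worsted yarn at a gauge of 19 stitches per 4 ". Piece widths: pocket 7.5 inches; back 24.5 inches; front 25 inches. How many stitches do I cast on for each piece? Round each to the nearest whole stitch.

pocket 36; back 116; front 119.

Rate = 19/4 = 4.75 sts per in.
pocket: 7.5 × 4.75 = 35.62 → 36.
back: 24.5 × 4.75 = 116.38 → 116.
front: 25 × 4.75 = 118.75 → 119.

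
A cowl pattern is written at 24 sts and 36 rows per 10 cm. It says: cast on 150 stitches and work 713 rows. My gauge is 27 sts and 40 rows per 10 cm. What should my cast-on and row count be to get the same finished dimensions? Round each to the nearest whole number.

Stitches: 150 × 27/24 = 168.75 → 169.
Rows: 713 × 40/36 = 792.22 → 792.

Cast on 169 stitches; work 792 rows.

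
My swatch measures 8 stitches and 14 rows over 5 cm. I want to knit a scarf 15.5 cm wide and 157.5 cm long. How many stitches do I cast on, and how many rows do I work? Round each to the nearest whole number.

Cast on 25 stitches and work 441 rows.

Stitch gauge = 8/5 = 1.6 sts/cm; 15.5 × 1.6 = 24.80 → 25 sts.
Row gauge = 14/5 = 2.8 rows/cm; 157.5 × 2.8 = 441.00 → 441 rows.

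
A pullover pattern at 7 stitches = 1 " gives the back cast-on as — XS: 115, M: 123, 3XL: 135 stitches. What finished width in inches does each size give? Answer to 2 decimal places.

7/1 = 7 sts per in.
XS: 115 / 7 = 16.429 → 16.43 in.
M: 123 / 7 = 17.571 → 17.57 in.
3XL: 135 / 7 = 19.286 → 19.29 in.

XS 16.43 inches; M 17.57 inches; 3XL 19.29 inches.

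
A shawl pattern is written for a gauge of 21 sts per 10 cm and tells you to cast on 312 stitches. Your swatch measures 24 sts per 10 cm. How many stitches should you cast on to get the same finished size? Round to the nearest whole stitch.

Scale factor = 24 / 21 = 1.143.
312 × 24 / 21 = 356.57 sts.
→ 357 sts.

Cast on 357 stitches.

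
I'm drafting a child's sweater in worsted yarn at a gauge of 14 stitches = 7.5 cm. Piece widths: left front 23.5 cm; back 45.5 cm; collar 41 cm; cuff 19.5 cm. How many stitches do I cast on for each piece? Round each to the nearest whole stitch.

Rate = 14/7.5 = 1.867 sts per cm.
left front: 23.5 × 1.867 = 43.87 → 44.
back: 45.5 × 1.867 = 84.93 → 85.
collar: 41 × 1.867 = 76.53 → 77.
cuff: 19.5 × 1.867 = 36.40 → 36.

left front 44; back 85; collar 77; cuff 36.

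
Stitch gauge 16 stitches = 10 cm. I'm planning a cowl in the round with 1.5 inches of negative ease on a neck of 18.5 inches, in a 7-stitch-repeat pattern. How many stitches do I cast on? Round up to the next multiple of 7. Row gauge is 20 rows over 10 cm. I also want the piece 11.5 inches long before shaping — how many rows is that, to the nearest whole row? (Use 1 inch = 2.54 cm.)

Finished = 18.5 − 1.5 = 17 inches.
17 inches × 2.54 = 43.18 cm.
16/10 = 1.6 sts per cm; 43.18 × 1.6 = 69.09 sts.
Next multiple of 7 → 70.
11.5 inches = 29.21 cm; × 2 = 58.42 → 58 rows.

Cast on 70 stitches; work 58 rows.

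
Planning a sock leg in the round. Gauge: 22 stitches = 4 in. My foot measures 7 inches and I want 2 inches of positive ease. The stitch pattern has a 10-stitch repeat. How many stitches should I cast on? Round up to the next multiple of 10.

Finished = 7 + 2 = 9 inches.
22 / 4 = 5.5 sts/in.
9 × 5.5 = 49.50 sts.
Next multiple of 10: 50.

CO 50 sts.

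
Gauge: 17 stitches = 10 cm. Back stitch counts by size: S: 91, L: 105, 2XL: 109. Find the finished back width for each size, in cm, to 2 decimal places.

S 53.53 cm; L 61.76 cm; 2XL 64.12 cm.

17/10 = 1.7 sts per cm.
S: 91 / 1.7 = 53.529 → 53.53 cm.
L: 105 / 1.7 = 61.765 → 61.76 cm.
2XL: 109 / 1.7 = 64.118 → 64.12 cm.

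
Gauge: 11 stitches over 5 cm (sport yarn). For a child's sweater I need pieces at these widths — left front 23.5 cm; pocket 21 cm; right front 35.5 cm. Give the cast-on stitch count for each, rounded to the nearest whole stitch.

Rate = 11/5 = 2.2 sts per cm.
left front: 23.5 × 2.2 = 51.70 → 52.
pocket: 21 × 2.2 = 46.20 → 46.
right front: 35.5 × 2.2 = 78.10 → 78.

left front 52; pocket 46; right front 78.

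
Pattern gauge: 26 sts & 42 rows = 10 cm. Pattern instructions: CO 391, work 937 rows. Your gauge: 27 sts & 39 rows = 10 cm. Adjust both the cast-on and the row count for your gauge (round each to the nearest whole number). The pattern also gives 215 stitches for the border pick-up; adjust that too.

Cast on 406 stitches; work 870 rows; border pick-up 223 stitches.

Stitches: 391 × 27/26 = 406.04 → 406.
Rows: 937 × 39/42 = 870.07 → 870.
border pick-up: 215 × 27/26 = 223.27 → 223.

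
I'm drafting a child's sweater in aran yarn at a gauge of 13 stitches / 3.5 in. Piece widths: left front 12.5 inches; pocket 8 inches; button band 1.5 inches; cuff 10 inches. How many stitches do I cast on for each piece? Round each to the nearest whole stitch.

Rate = 13/3.5 = 3.714 sts per in.
left front: 12.5 × 3.714 = 46.43 → 46.
pocket: 8 × 3.714 = 29.71 → 30.
button band: 1.5 × 3.714 = 5.57 → 6.
cuff: 10 × 3.714 = 37.14 → 37.

left front 46; pocket 30; button band 6; cuff 37.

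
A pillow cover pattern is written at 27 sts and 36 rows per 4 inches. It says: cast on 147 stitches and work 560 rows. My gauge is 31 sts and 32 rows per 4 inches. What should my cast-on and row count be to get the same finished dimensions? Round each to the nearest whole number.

Cast on 169 stitches; work 498 rows.

Stitches: 147 × 31/27 = 168.78 → 169.
Rows: 560 × 32/36 = 497.78 → 498.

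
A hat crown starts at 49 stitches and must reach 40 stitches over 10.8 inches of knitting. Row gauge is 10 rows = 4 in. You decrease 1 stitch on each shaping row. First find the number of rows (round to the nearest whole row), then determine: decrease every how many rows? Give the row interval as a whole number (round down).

Decrease every 3rd row.

Rows = 10.8 × 2.5 = 27.0 → 27 rows.
Stitches to remove: 9 → 9 shaping rows (at 1 st each).
27 / 9 = 3.00 → every 3 rows.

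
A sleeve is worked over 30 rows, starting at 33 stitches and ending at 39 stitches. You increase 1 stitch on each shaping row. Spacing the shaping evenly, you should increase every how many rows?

Stitches to add: |39 − 33| = 6.
Shaping rows needed: 6 / 1 = 6.
30 rows / 6 = every 5 rows.

Increase every 5th row.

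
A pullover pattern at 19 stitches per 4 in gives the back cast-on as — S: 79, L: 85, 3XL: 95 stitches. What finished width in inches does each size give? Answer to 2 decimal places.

S 16.63 inches; L 17.89 inches; 3XL 20.00 inches.

19/4 = 4.75 sts per in.
S: 79 / 4.75 = 16.632 → 16.63 in.
L: 85 / 4.75 = 17.895 → 17.89 in.
3XL: 95 / 4.75 = 20.000 → 20.00 in.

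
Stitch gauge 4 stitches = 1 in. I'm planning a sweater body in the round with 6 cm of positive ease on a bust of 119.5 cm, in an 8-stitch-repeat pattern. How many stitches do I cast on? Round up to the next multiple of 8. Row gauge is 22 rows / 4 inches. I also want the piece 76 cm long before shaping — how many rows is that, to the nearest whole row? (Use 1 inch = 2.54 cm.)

Cast on 200 stitches; work 165 rows.

Finished = 119.5 + 6 = 125.5 cm.
125.5 cm × 1/2.54 = 49.41 inches.
4/1 = 4 sts per in; 49.41 × 4 = 197.64 sts.
Next multiple of 8 → 200.
76 cm = 29.92 inches; × 5.5 = 164.57 → 165 rows.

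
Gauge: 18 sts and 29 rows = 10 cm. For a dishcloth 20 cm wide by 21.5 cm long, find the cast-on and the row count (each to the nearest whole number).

Cast on 36 stitches and work 62 rows.

Stitch gauge = 18/10 = 1.8 sts/cm; 20 × 1.8 = 36.00 → 36 sts.
Row gauge = 29/10 = 2.9 rows/cm; 21.5 × 2.9 = 62.35 → 62 rows.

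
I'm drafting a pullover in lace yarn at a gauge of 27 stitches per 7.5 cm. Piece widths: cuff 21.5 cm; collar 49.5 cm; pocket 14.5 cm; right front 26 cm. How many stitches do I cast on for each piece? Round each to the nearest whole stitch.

Rate = 27/7.5 = 3.6 sts per cm.
cuff: 21.5 × 3.6 = 77.40 → 77.
collar: 49.5 × 3.6 = 178.20 → 178.
pocket: 14.5 × 3.6 = 52.20 → 52.
right front: 26 × 3.6 = 93.60 → 94.

cuff 77; collar 178; pocket 52; right front 94.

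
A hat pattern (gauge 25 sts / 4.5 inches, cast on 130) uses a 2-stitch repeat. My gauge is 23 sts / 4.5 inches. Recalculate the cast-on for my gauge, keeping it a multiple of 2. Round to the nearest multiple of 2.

130 × 23 / 25 = 119.60.
Nearest multiple of 2: 120.

Cast on 120 stitches.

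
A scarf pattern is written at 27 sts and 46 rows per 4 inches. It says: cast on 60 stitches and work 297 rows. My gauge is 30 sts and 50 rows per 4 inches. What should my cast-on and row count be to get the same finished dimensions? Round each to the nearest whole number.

Cast on 67 stitches; work 323 rows.

Stitches: 60 × 30/27 = 66.67 → 67.
Rows: 297 × 50/46 = 322.83 → 323.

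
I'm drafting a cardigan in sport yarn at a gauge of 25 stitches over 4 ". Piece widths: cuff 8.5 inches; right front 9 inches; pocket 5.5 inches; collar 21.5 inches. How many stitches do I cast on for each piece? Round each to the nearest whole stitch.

cuff 53; right front 56; pocket 34; collar 134.

Rate = 25/4 = 6.25 sts per in.
cuff: 8.5 × 6.25 = 53.12 → 53.
right front: 9 × 6.25 = 56.25 → 56.
pocket: 5.5 × 6.25 = 34.38 → 34.
collar: 21.5 × 6.25 = 134.38 → 134.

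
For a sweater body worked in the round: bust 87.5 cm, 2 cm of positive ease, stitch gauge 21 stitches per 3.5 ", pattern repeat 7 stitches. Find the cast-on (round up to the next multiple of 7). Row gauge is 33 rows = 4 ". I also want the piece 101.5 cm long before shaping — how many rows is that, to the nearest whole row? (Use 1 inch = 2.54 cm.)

Finished = 87.5 + 2 = 89.5 cm.
89.5 cm × 1/2.54 = 35.24 inches.
21/3.5 = 6 sts per in; 35.24 × 6 = 211.42 sts.
Next multiple of 7 → 217.
101.5 cm = 39.96 inches; × 8.25 = 329.68 → 330 rows.

Cast on 217 stitches; work 330 rows.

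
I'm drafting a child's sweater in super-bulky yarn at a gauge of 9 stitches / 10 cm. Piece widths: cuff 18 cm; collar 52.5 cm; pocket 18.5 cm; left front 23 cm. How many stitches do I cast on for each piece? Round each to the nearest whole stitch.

Rate = 9/10 = 0.9 sts per cm.
cuff: 18 × 0.9 = 16.20 → 16.
collar: 52.5 × 0.9 = 47.25 → 47.
pocket: 18.5 × 0.9 = 16.65 → 17.
left front: 23 × 0.9 = 20.70 → 21.

cuff 16; collar 47; pocket 17; left front 21.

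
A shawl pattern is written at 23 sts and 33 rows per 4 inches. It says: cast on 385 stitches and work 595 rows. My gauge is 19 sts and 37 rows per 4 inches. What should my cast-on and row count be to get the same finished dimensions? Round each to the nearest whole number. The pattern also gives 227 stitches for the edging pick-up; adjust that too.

Cast on 318 stitches; work 667 rows; edging pick-up 188 stitches.

Stitches: 385 × 19/23 = 318.04 → 318.
Rows: 595 × 37/33 = 667.12 → 667.
edging pick-up: 227 × 19/23 = 187.52 → 188.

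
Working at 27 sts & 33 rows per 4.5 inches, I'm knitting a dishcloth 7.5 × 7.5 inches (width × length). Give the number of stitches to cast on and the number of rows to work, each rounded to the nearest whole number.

Stitch gauge = 27/4.5 = 6 sts/in; 7.5 × 6 = 45.00 → 45 sts.
Row gauge = 33/4.5 = 7.333 rows/in; 7.5 × 7.333 = 55.00 → 55 rows.

Cast on 45 stitches and work 55 rows.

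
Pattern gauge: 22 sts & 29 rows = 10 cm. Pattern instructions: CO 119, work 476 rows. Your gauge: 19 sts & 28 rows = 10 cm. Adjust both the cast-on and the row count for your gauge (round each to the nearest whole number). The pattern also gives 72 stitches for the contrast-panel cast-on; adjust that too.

Cast on 103 stitches; work 460 rows; contrast-panel cast-on 62 stitches.

Stitches: 119 × 19/22 = 102.77 → 103.
Rows: 476 × 28/29 = 459.59 → 460.
contrast-panel cast-on: 72 × 19/22 = 62.18 → 62.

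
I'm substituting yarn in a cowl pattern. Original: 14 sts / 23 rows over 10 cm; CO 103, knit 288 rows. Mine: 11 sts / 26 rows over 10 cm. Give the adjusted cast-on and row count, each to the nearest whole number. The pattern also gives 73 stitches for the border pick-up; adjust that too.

Stitches: 103 × 11/14 = 80.93 → 81.
Rows: 288 × 26/23 = 325.57 → 326.
border pick-up: 73 × 11/14 = 57.36 → 57.

Cast on 81 stitches; work 326 rows; border pick-up 57 stitches.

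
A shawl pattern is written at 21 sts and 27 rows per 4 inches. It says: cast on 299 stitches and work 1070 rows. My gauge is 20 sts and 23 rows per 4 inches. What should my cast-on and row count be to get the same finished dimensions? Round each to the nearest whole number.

Stitches: 299 × 20/21 = 284.76 → 285.
Rows: 1070 × 23/27 = 911.48 → 911.

Cast on 285 stitches; work 911 rows.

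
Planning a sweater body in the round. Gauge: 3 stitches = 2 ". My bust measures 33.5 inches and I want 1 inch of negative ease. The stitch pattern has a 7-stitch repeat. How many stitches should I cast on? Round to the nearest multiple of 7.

49 stitches.

Finished = 33.5 − 1 = 32.5 inches.
3 / 2 = 1.5 sts/in.
32.5 × 1.5 = 48.75 sts.
Nearest multiple of 7: 49.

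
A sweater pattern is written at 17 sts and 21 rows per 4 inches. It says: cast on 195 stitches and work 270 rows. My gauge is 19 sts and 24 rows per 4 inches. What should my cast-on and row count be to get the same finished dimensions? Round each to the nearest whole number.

Stitches: 195 × 19/17 = 217.94 → 218.
Rows: 270 × 24/21 = 308.57 → 309.

Cast on 218 stitches; work 309 rows.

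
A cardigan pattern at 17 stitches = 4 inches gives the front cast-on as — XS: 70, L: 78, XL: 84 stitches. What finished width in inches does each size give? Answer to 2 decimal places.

17/4 = 4.25 sts per in.
XS: 70 / 4.25 = 16.471 → 16.47 in.
L: 78 / 4.25 = 18.353 → 18.35 in.
XL: 84 / 4.25 = 19.765 → 19.76 in.

XS 16.47 inches; L 18.35 inches; XL 19.76 inches.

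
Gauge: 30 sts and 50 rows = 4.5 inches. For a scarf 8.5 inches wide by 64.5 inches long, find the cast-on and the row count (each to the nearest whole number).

Cast on 57 stitches and work 717 rows.

Stitch gauge = 30/4.5 = 6.667 sts/in; 8.5 × 6.667 = 56.67 → 57 sts.
Row gauge = 50/4.5 = 11.111 rows/in; 64.5 × 11.111 = 716.67 → 717 rows.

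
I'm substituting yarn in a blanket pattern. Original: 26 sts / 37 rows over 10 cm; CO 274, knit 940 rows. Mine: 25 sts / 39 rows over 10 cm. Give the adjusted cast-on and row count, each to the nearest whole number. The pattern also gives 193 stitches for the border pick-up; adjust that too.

Cast on 263 stitches; work 991 rows; border pick-up 186 stitches.

Stitches: 274 × 25/26 = 263.46 → 263.
Rows: 940 × 39/37 = 990.81 → 991.
border pick-up: 193 × 25/26 = 185.58 → 186.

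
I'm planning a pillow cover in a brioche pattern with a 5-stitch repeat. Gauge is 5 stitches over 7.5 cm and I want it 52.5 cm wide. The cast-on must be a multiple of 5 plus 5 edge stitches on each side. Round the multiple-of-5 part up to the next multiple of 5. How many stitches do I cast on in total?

5 / 7.5 = 0.667 sts per cm.
52.5 × 0.667 = 35.00 sts.
Less 10 edge sts → 25.00 for the repeat.
Next multiple of 5: 25.
Add back 10 edge sts → 35.

Cast on 35 stitches.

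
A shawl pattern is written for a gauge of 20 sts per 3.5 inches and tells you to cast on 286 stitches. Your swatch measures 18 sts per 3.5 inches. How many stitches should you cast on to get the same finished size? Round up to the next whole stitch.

CO 258 sts.

Scale factor = 18 / 20 = 0.900.
286 × 18 / 20 = 257.40 sts.
→ 258 sts.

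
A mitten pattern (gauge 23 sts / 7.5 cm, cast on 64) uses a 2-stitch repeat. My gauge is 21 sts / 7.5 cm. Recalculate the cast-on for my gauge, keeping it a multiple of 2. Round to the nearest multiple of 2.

CO 58 sts.

64 × 21 / 23 = 58.43.
Nearest multiple of 2: 58.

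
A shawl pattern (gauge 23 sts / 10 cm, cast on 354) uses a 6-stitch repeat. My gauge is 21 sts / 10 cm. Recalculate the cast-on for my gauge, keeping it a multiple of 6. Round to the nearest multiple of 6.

Cast on 324 stitches.

354 × 21 / 23 = 323.22.
Nearest multiple of 6: 324.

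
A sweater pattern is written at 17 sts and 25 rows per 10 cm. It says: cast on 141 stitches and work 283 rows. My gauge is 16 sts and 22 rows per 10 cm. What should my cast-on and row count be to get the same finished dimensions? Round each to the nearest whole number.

Stitches: 141 × 16/17 = 132.71 → 133.
Rows: 283 × 22/25 = 249.04 → 249.

Cast on 133 stitches; work 249 rows.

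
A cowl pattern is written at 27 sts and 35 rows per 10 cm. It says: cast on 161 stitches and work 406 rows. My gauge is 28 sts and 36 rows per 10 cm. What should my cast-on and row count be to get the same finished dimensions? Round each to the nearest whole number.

Cast on 167 stitches; work 418 rows.

Stitches: 161 × 28/27 = 166.96 → 167.
Rows: 406 × 36/35 = 417.60 → 418.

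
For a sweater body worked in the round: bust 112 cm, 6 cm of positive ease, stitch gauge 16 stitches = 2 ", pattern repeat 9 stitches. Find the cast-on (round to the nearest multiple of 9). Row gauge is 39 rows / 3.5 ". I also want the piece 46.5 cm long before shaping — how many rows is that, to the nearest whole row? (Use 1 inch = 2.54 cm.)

Cast on 369 stitches; work 204 rows.

Finished = 112 + 6 = 118 cm.
118 cm × 1/2.54 = 46.46 inches.
16/2 = 8 sts per in; 46.46 × 8 = 371.65 sts.
Nearest multiple of 9 → 369.
46.5 cm = 18.31 inches; × 11.143 = 203.99 → 204 rows.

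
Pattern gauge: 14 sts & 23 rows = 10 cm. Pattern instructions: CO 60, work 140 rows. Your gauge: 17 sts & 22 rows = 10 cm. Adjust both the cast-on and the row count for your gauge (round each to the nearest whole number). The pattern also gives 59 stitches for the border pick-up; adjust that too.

Stitches: 60 × 17/14 = 72.86 → 73.
Rows: 140 × 22/23 = 133.91 → 134.
border pick-up: 59 × 17/14 = 71.64 → 72.

Cast on 73 stitches; work 134 rows; border pick-up 72 stitches.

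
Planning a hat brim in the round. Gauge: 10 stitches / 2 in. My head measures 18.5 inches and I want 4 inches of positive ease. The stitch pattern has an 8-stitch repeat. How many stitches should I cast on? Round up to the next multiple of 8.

Finished = 18.5 + 4 = 22.5 inches.
10 / 2 = 5 sts/in.
22.5 × 5 = 112.50 sts.
Next multiple of 8: 120.

CO 120 sts.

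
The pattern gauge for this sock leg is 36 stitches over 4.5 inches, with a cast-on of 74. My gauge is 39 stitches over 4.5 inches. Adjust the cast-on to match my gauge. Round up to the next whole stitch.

Cast on 81 stitches.

Scale factor = 39 / 36 = 1.083.
74 × 39 / 36 = 80.17 sts.
→ 81 sts.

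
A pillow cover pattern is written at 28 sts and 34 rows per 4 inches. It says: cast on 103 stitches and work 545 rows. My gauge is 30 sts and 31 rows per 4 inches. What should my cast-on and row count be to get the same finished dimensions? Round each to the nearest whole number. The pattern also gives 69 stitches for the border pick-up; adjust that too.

Stitches: 103 × 30/28 = 110.36 → 110.
Rows: 545 × 31/34 = 496.91 → 497.
border pick-up: 69 × 30/28 = 73.93 → 74.

Cast on 110 stitches; work 497 rows; border pick-up 74 stitches.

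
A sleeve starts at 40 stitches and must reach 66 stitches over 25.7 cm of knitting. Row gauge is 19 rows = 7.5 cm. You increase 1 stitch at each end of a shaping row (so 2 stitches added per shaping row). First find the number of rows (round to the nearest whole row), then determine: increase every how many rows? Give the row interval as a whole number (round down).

Rows = 25.7 × 2.533 = 65.1 → 65 rows.
Stitches to add: 26 → 13 shaping rows (at 2 st each).
65 / 13 = 5.00 → every 5 rows.

Increase every 5th row.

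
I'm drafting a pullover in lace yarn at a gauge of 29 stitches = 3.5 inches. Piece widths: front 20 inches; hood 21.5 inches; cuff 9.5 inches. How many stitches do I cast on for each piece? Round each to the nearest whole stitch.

front 166; hood 178; cuff 79.

Rate = 29/3.5 = 8.286 sts per in.
front: 20 × 8.286 = 165.71 → 166.
hood: 21.5 × 8.286 = 178.14 → 178.
cuff: 9.5 × 8.286 = 78.71 → 79.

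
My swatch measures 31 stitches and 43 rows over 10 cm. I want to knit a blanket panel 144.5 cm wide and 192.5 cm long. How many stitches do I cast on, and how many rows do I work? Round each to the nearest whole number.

Cast on 448 stitches and work 828 rows.

Stitch gauge = 31/10 = 3.1 sts/cm; 144.5 × 3.1 = 447.95 → 448 sts.
Row gauge = 43/10 = 4.3 rows/cm; 192.5 × 4.3 = 827.75 → 828 rows.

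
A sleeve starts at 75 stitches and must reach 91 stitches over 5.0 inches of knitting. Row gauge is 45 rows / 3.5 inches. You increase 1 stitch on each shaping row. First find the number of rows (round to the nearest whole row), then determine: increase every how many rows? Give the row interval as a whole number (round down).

Increase every 4th row.

Rows = 5.0 × 12.857 = 64.3 → 64 rows.
Stitches to add: 16 → 16 shaping rows (at 1 st each).
64 / 16 = 4.00 → every 4 rows.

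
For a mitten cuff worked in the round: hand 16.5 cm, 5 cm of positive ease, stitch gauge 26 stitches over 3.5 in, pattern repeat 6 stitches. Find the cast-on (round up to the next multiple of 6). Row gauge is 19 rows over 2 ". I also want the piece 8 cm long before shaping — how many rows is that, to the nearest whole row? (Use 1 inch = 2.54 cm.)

Finished = 16.5 + 5 = 21.5 cm.
21.5 cm × 1/2.54 = 8.46 inches.
26/3.5 = 7.429 sts per in; 8.46 × 7.429 = 62.88 sts.
Next multiple of 6 → 66.
8 cm = 3.15 inches; × 9.5 = 29.92 → 30 rows.

Cast on 66 stitches; work 30 rows.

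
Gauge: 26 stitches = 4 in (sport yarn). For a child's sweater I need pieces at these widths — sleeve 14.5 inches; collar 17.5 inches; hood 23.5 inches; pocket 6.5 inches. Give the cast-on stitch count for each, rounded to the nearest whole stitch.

sleeve 94; collar 114; hood 153; pocket 42.

Rate = 26/4 = 6.5 sts per in.
sleeve: 14.5 × 6.5 = 94.25 → 94.
collar: 17.5 × 6.5 = 113.75 → 114.
hood: 23.5 × 6.5 = 152.75 → 153.
pocket: 6.5 × 6.5 = 42.25 → 42.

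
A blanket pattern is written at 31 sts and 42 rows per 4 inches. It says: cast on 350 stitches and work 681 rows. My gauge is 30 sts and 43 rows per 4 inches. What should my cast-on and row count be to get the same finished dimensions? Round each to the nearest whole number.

Cast on 339 stitches; work 697 rows.

Stitches: 350 × 30/31 = 338.71 → 339.
Rows: 681 × 43/42 = 697.21 → 697.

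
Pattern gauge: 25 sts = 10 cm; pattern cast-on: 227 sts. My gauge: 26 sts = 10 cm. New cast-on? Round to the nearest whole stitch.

Scale factor = 26 / 25 = 1.040.
227 × 26 / 25 = 236.08 sts.
→ 236 sts.

Cast on 236 stitches.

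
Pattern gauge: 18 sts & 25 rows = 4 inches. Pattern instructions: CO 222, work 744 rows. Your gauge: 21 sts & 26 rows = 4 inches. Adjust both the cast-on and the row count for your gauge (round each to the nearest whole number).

Stitches: 222 × 21/18 = 259.00 → 259.
Rows: 744 × 26/25 = 773.76 → 774.

Cast on 259 stitches; work 774 rows.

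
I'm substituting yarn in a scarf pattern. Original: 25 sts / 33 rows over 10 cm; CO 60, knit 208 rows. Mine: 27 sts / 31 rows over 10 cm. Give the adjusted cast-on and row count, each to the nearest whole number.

Cast on 65 stitches; work 195 rows.

Stitches: 60 × 27/25 = 64.80 → 65.
Rows: 208 × 31/33 = 195.39 → 195.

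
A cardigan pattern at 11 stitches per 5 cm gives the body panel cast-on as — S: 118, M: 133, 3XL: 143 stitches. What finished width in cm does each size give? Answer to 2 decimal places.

S 53.64 cm; M 60.45 cm; 3XL 65.00 cm.

11/5 = 2.2 sts per cm.
S: 118 / 2.2 = 53.636 → 53.64 cm.
M: 133 / 2.2 = 60.455 → 60.45 cm.
3XL: 143 / 2.2 = 65.000 → 65.00 cm.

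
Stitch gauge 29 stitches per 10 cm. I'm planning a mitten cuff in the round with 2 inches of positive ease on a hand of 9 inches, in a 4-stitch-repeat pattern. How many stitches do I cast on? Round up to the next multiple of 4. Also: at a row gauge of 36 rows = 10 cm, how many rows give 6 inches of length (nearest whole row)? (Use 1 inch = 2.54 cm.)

Finished = 9 + 2 = 11 inches.
11 inches × 2.54 = 27.94 cm.
29/10 = 2.9 sts per cm; 27.94 × 2.9 = 81.03 sts.
Next multiple of 4 → 84.
6 inches = 15.24 cm; × 3.6 = 54.86 → 55 rows.

Cast on 84 stitches; work 55 rows.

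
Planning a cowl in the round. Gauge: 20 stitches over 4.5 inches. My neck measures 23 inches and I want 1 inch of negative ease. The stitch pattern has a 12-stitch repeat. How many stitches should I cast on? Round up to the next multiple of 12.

Finished = 23 − 1 = 22 inches.
20 / 4.5 = 4.444 sts/in.
22 × 4.444 = 97.78 sts.
Next multiple of 12: 108.

CO 108 sts.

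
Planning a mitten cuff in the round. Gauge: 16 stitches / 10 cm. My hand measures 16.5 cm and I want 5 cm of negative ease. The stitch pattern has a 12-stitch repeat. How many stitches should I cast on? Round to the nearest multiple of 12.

Finished = 16.5 − 5 = 11.5 cm.
16 / 10 = 1.6 sts/cm.
11.5 × 1.6 = 18.40 sts.
Nearest multiple of 12: 24.

CO 24 sts.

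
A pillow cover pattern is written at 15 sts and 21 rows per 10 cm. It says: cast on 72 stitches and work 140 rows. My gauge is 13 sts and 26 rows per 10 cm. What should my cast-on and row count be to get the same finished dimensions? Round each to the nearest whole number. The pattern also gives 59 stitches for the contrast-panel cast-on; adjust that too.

Cast on 62 stitches; work 173 rows; contrast-panel cast-on 51 stitches.

Stitches: 72 × 13/15 = 62.40 → 62.
Rows: 140 × 26/21 = 173.33 → 173.
contrast-panel cast-on: 59 × 13/15 = 51.13 → 51.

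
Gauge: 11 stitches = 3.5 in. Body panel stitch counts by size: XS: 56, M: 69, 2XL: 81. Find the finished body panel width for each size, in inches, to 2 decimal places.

11/3.5 = 3.143 sts per in.
XS: 56 / 3.143 = 17.818 → 17.82 in.
M: 69 / 3.143 = 21.955 → 21.95 in.
2XL: 81 / 3.143 = 25.773 → 25.77 in.

XS 17.82 inches; M 21.95 inches; 2XL 25.77 inches.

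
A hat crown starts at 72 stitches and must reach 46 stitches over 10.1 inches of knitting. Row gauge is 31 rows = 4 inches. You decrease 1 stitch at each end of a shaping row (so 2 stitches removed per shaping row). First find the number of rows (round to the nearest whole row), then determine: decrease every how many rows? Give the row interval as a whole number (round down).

Rows = 10.1 × 7.75 = 78.3 → 78 rows.
Stitches to remove: 26 → 13 shaping rows (at 2 st each).
78 / 13 = 6.00 → every 6 rows.

Decrease every 6th row.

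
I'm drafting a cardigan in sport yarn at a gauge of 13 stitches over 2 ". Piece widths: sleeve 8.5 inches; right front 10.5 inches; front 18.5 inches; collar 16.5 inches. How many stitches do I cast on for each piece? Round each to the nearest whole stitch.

sleeve 55; right front 68; front 120; collar 107.

Rate = 13/2 = 6.5 sts per in.
sleeve: 8.5 × 6.5 = 55.25 → 55.
right front: 10.5 × 6.5 = 68.25 → 68.
front: 18.5 × 6.5 = 120.25 → 120.
collar: 16.5 × 6.5 = 107.25 → 107.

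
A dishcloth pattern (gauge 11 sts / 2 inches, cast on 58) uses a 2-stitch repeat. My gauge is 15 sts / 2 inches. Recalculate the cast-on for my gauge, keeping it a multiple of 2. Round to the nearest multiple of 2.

Cast on 80 stitches.

58 × 15 / 11 = 79.09.
Nearest multiple of 2: 80.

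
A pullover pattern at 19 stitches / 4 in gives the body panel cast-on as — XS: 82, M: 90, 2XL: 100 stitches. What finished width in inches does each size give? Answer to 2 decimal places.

19/4 = 4.75 sts per in.
XS: 82 / 4.75 = 17.263 → 17.26 in.
M: 90 / 4.75 = 18.947 → 18.95 in.
2XL: 100 / 4.75 = 21.053 → 21.05 in.

XS 17.26 inches; M 18.95 inches; 2XL 21.05 inches.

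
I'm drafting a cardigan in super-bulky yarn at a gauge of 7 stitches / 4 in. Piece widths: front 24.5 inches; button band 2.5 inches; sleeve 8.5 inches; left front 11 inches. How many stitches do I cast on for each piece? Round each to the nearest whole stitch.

front 43; button band 4; sleeve 15; left front 19.

Rate = 7/4 = 1.75 sts per in.
front: 24.5 × 1.75 = 42.88 → 43.
button band: 2.5 × 1.75 = 4.38 → 4.
sleeve: 8.5 × 1.75 = 14.88 → 15.
left front: 11 × 1.75 = 19.25 → 19.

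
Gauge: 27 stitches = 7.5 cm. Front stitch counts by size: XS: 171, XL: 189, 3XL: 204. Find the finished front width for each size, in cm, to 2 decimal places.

27/7.5 = 3.6 sts per cm.
XS: 171 / 3.6 = 47.500 → 47.50 cm.
XL: 189 / 3.6 = 52.500 → 52.50 cm.
3XL: 204 / 3.6 = 56.667 → 56.67 cm.

XS 47.50 cm; XL 52.50 cm; 3XL 56.67 cm.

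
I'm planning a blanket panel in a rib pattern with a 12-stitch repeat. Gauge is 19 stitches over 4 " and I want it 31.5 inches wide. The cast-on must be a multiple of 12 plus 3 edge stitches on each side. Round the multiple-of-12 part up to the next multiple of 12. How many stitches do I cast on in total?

19 / 4 = 4.75 sts per inch.
31.5 × 4.75 = 149.62 sts.
Less 6 edge sts → 143.62 for the repeat.
Next multiple of 12: 144.
Add back 6 edge sts → 150.

Cast on 150 stitches.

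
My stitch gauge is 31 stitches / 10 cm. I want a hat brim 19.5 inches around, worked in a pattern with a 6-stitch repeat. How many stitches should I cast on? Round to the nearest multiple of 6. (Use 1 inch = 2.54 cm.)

Cast on 156 stitches.

19.5 in = 19.5 × 2.54 = 49.53 cm.
31 / 10 = 3.1 sts/cm.
49.53 × 3.1 = 153.54 sts.
→ 156.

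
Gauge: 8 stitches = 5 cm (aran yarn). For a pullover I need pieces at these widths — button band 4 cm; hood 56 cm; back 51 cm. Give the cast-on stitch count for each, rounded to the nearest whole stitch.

Rate = 8/5 = 1.6 sts per cm.
button band: 4 × 1.6 = 6.40 → 6.
hood: 56 × 1.6 = 89.60 → 90.
back: 51 × 1.6 = 81.60 → 82.

button band 6; hood 90; back 82.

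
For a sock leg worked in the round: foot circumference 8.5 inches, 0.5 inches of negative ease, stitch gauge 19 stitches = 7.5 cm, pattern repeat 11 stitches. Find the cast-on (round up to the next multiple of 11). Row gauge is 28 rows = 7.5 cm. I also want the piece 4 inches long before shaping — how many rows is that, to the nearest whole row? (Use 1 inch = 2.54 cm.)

Cast on 55 stitches; work 38 rows.

Finished = 8.5 − 0.5 = 8 inches.
8 inches × 2.54 = 20.32 cm.
19/7.5 = 2.533 sts per cm; 20.32 × 2.533 = 51.48 sts.
Next multiple of 11 → 55.
4 inches = 10.16 cm; × 3.733 = 37.93 → 38 rows.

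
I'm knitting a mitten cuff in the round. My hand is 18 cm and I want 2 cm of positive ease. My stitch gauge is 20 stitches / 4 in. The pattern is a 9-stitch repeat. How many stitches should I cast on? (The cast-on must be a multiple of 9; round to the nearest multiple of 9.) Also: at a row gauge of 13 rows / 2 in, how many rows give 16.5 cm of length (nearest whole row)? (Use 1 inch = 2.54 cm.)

Cast on 36 stitches; work 42 rows.

Finished = 18 + 2 = 20 cm.
20 cm × 1/2.54 = 7.87 inches.
20/4 = 5 sts per in; 7.87 × 5 = 39.37 sts.
Nearest multiple of 9 → 36.
16.5 cm = 6.50 inches; × 6.5 = 42.22 → 42 rows.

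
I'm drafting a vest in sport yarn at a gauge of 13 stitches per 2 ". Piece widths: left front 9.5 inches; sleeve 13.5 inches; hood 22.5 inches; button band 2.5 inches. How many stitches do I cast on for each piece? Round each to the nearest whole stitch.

left front 62; sleeve 88; hood 146; button band 16.

Rate = 13/2 = 6.5 sts per in.
left front: 9.5 × 6.5 = 61.75 → 62.
sleeve: 13.5 × 6.5 = 87.75 → 88.
hood: 22.5 × 6.5 = 146.25 → 146.
button band: 2.5 × 6.5 = 16.25 → 16.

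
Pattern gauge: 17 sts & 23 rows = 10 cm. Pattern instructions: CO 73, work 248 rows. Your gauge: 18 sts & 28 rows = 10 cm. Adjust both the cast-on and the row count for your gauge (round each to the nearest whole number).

Stitches: 73 × 18/17 = 77.29 → 77.
Rows: 248 × 28/23 = 301.91 → 302.

Cast on 77 stitches; work 302 rows.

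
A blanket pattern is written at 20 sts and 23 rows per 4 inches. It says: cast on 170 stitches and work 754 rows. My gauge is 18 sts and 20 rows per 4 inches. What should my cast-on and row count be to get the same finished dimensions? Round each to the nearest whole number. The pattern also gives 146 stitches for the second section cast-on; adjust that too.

Cast on 153 stitches; work 656 rows; second section cast-on 131 stitches.

Stitches: 170 × 18/20 = 153.00 → 153.
Rows: 754 × 20/23 = 655.65 → 656.
second section cast-on: 146 × 18/20 = 131.40 → 131.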